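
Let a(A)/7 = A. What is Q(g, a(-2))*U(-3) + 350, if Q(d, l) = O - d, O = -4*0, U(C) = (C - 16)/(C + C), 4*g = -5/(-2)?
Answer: 16705/48 ≈ 348.02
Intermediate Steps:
g = 5/8 (g = (-5/(-2))/4 = (-5*(-1/2))/4 = (1/4)*(5/2) = 5/8 ≈ 0.62500)
a(A) = 7*A
U(C) = (-16 + C)/(2*C) (U(C) = (-16 + C)/((2*C)) = (-16 + C)*(1/(2*C)) = (-16 + C)/(2*C))
O = 0
Q(d, l) = -d (Q(d, l) = 0 - d = -d)
Q(g, a(-2))*U(-3) + 350 = (-1*5/8)*((1/2)*(-16 - 3)/(-3)) + 350 = -5*(-1)*(-19)/(16*3) + 350 = -5/8*19/6 + 350 = -95/48 + 350 = 16705/48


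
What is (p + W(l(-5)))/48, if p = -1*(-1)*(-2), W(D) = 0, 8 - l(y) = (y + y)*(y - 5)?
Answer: -1/24 ≈ -0.041667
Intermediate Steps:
l(y) = 8 - 2*y*(-5 + y) (l(y) = 8 - (y + y)*(y - 5) = 8 - 2*y*(-5 + y))
p = -2 (p = 1*(-2) = -2)
(p + W(l(-5)))/48 = (-2 + 0)/48 = (1/48)*(-2) = -1/24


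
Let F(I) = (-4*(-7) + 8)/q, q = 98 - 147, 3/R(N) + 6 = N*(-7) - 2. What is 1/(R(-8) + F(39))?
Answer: -784/527 ≈ -1.4877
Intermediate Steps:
R(N) = 3/(-8 - 7*N) (R(N) = 3/(-6 + (N*(-7) - 2)) = 3/(-6 + (-7*N - 2)) = 3/(-6 + (-2 - 7*N)) = 3/(-8 - 7*N))
q = -49
F(I) = -36/49 (F(I) = (-4*(-7) + 8)/(-49) = (28 + 8)*(-1/49) = 36*(-1/49) = -36/49)
1/(R(-8) + F(39)) = 1/(-3/(8 + 7*(-8)) - 36/49) = 1/(-3/(8 - 56) - 36/49) = 1/(-3/(-48) - 36/49) = 1/(-3*(-1/48) - 36/49) = 1/(1/16 - 36/49) = 1/(-527/784) = -784/527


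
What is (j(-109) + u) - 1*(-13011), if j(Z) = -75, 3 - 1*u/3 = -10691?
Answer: 45018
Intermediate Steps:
u = 32082 (u = 9 - 3*(-10691) = 9 + 32073 = 32082)
(j(-109) + u) - 1*(-13011) = (-75 + 32082) - 1*(-13011) = 32007 + 13011 = 45018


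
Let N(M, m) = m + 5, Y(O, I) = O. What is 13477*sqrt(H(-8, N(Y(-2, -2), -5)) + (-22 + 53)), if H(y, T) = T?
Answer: 13477*sqrt(31) ≈ 75037.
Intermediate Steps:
N(M, m) = 5 + m
13477*sqrt(H(-8, N(Y(-2, -2), -5)) + (-22 + 53)) = 13477*sqrt((5 - 5) + (-22 + 53)) = 13477*sqrt(0 + 31) = 13477*sqrt(31)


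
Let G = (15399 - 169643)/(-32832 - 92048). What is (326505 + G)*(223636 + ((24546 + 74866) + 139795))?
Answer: 4718001534671223/31220 ≈ 1.5112e+11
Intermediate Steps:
G = 38561/31220 (G = -154244/(-124880) = -154244*(-1/124880) = 38561/31220 ≈ 1.2351)
(326505 + G)*(223636 + ((24546 + 74866) + 139795)) = (326505 + 38561/31220)*(223636 + ((24546 + 74866) + 139795)) = 10193524661*(223636 + (99412 + 139795))/31220 = 10193524661*(223636 + 239207)/31220 = (10193524661/31220)*462843 = 4718001534671223/31220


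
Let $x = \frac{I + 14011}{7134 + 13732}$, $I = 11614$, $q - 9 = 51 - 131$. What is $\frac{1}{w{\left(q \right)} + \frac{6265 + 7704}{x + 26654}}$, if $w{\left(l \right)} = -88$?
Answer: $- \frac{556187989}{48653065878} \approx -0.011432$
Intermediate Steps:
$q = -71$ ($q = 9 + \left(51 - 131\right) = 9 - 80 = -71$)
$x = \frac{25625}{20866}$ ($x = \frac{11614 + 14011}{7134 + 13732} = \frac{25625}{20866} \approx 1.2281$)
$\frac{1}{w{\left(q \right)} + \frac{6265 + 7704}{x + 26654}} = \frac{1}{-88 + \frac{6265 + 7704}{\frac{25625}{20866} + 26654}} = \frac{1}{-88 + \frac{13969}{\frac{556187989}{20866}}} = \frac{1}{-88 + 13969 \cdot \frac{20866}{556187989}} = \frac{1}{-88 + \frac{291477154}{556187989}} = \frac{1}{- \frac{48653065878}{556187989}} = - \frac{556187989}{48653065878}$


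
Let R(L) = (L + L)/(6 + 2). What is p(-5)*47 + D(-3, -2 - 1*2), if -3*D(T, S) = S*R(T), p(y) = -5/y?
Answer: 46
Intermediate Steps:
R(L) = L/4 (R(L) = (2*L)/8 = (2*L)*(⅛) = L/4)
D(T, S) = -S*T/12 (D(T, S) = -S*T/4/3 = -S*T/12)
p(-5)*47 + D(-3, -2 - 1*2) = -5/(-5)*47 - 1/12*(-2 - 1*2)*(-3) = -5*(-⅕)*47 - 1/12*(-2 - 2)*(-3) = 1*47 - 1/12*(-4)*(-3) = 47 - 1 = 46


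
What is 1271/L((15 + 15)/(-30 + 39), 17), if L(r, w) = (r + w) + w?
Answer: 3813/112 ≈ 34.045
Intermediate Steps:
L(r, w) = r + 2*w
1271/L((15 + 15)/(-30 + 39), 17) = 1271/((15 + 15)/(-30 + 39) + 2*17) = 1271/(30/9 + 34) = 1271/(30*(1/9) + 34) = 1271/(10/3 + 34) = 1271/(112/3) = 1271*(3/112) = 3813/112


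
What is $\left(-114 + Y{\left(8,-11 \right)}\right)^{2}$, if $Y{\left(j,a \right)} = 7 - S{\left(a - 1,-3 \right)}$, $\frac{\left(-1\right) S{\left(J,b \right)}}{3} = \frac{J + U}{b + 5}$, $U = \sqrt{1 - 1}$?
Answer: $15625$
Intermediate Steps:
$U = 0$ ($U = \sqrt{0} = 0$)
$S{\left(J,b \right)} = - \frac{3 J}{5 + b}$ ($S{\left(J,b \right)} = - 3 \frac{J + 0}{b + 5} = - 3 \frac{J}{5 + b} = - \frac{3 J}{5 + b}$)
$Y{\left(j,a \right)} = \frac{11}{2} + \frac{3 a}{2}$ ($Y{\left(j,a \right)} = 7 - - \frac{3 \left(a - 1\right)}{5 - 3} = 7 - - \frac{3 \left(a - 1\right)}{2} = 7 - \left(-3\right) \left(-1 + a\right) \frac{1}{2} = 7 - \left(\frac{3}{2} - \frac{3 a}{2}\right) = 7 + \left(- \frac{3}{2} + \frac{3 a}{2}\right) = \frac{11}{2} + \frac{3 a}{2}$)
$\left(-114 + Y{\left(8,-11 \right)}\right)^{2} = \left(-114 + \left(\frac{11}{2} + \frac{3}{2} \left(-11\right)\right)\right)^{2} = \left(-114 + \left(\frac{11}{2} - \frac{33}{2}\right)\right)^{2} = \left(-114 - 11\right)^{2} = \left(-125\right)^{2} = 15625$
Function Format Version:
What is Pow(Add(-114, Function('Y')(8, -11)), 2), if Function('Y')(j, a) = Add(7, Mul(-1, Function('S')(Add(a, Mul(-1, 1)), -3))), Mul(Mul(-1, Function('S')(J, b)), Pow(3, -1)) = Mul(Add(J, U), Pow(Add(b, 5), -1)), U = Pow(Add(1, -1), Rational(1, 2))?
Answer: 15625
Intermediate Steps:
U = 0 (U = Pow(0, Rational(1, 2)) = 0)
Function('S')(J, b) = Mul(-3, J, Pow(Add(5, b), -1)) (Function('S')(J, b) = Mul(-3, Mul(Add(J, 0), Pow(Add(b, 5), -1))) = Mul(-3, Mul(J, Pow(Add(5, b), -1))) = Mul(-3, J, Pow(Add(5, b), -1)))
Function('Y')(j, a) = Add(Rational(11, 2), Mul(Rational(3, 2), a)) (Function('Y')(j, a) = Add(7, Mul(-1, Mul(-3, Add(a, Mul(-1, 1)), Pow(Add(5, -3), -1)))) = Add(7, Mul(-1, Mul(-3, Add(a, -1), Pow(2, -1)))) = Add(7, Mul(-1, Mul(-3, Add(-1, a), Rational(1, 2)))) = Add(7, Mul(-1, Add(Rational(3, 2), Mul(Rational(-3, 2), a)))) = Add(7, Add(Rational(-3, 2), Mul(Rational(3, 2), a))) = Add(Rational(11, 2), Mul(Rational(3, 2), a)))
Pow(Add(-114, Function('Y')(8, -11)), 2) = Pow(Add(-114, Add(Rational(11, 2), Mul(Rational(3, 2), -11))), 2) = Pow(Add(-114, Add(Rational(11, 2), Rational(-33, 2))), 2) = Pow(Add(-114, -11), 2) = Pow(-125, 2) = 15625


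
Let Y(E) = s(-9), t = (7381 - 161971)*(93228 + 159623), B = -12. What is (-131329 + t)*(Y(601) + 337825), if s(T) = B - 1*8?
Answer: -13204245955975295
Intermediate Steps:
t = -39088236090 (t = -154590*252851 = -39088236090)
s(T) = -20 (s(T) = -12 - 1*8 = -12 - 8 = -20)
Y(E) = -20
(-131329 + t)*(Y(601) + 337825) = (-131329 - 39088236090)*(-20 + 337825) = -39088367419*337805 = -13204245955975295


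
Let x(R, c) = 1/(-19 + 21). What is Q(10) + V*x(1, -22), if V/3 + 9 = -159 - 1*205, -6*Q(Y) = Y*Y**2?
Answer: -4357/6 ≈ -726.17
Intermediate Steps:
x(R, c) = 1/2
Q(Y) = -Y**3/6 (Q(Y) = -Y*Y**2/6 = -Y**3/6)
V = -1119 (V = -27 + 3*(-159 - 1*205) = -27 + 3*(-159 - 205) = -27 + 3*(-364) = -27 - 1092 = -1119)
Q(10) + V*x(1, -22) = -1/6*10**3 - 1119*1/2 = -1/6*1000 - 1119/2 = -500/3 - 1119/2 = -4357/6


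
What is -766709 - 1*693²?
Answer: -1246958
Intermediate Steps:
-766709 - 1*693² = -766709 - 1*480249 = -766709 - 480249 = -1246958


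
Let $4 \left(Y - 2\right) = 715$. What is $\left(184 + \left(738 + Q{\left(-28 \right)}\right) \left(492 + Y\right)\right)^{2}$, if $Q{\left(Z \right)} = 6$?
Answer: $250710504100$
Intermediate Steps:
$Y = \frac{723}{4}$ ($Y = 2 + \frac{1}{4} \cdot 715 = 2 + \frac{715}{4} = \frac{723}{4} \approx 180.75$)
$\left(184 + \left(738 + Q{\left(-28 \right)}\right) \left(492 + Y\right)\right)^{2} = \left(184 + \left(738 + 6\right) \left(492 + \frac{723}{4}\right)\right)^{2} = \left(184 + 744 \cdot \frac{2691}{4}\right)^{2} = \left(184 + 500526\right)^{2} = 500710^{2} = 250710504100$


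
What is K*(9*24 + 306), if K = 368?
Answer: 192096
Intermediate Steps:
K*(9*24 + 306) = 368*(9*24 + 306) = 368*(216 + 306) = 368*522 = 192096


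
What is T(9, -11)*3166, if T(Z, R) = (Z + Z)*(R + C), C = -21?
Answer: -1823616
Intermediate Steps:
T(Z, R) = 2*Z*(-21 + R) (T(Z, R) = (Z + Z)*(R - 21) = (2*Z)*(-21 + R) = 2*Z*(-21 + R))
T(9, -11)*3166 = (2*9*(-21 - 11))*3166 = (2*9*(-32))*3166 = -576*3166 = -1823616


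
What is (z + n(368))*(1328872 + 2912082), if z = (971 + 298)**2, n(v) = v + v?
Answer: 6832588266538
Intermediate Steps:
n(v) = 2*v
z = 1610361 (z = 1269**2 = 1610361)
(z + n(368))*(1328872 + 2912082) = (1610361 + 2*368)*(1328872 + 2912082) = (1610361 + 736)*4240954 = 1611097*4240954 = 6832588266538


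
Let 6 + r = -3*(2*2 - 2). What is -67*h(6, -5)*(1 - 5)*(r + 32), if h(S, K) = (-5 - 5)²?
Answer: 536000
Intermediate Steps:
h(S, K) = 100 (h(S, K) = (-10)² = 100)
r = -12 (r = -6 - 3*(2*2 - 2) = -6 - 3*(4 - 2) = -6 - 3*2 = -6 - 6 = -12)
-67*h(6, -5)*(1 - 5)*(r + 32) = -67*100*(1 - 5)*(-12 + 32) = -67*100*(-4)*20 = -(-26800)*20 = -67*(-8000) = 536000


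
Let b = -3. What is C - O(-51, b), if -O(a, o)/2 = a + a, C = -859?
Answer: -1063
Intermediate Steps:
O(a, o) = -4*a (O(a, o) = -2*(a + a) = -4*a)
C - O(-51, b) = -859 - (-4)*(-51) = -859 - 1*204 = -859 - 204 = -1063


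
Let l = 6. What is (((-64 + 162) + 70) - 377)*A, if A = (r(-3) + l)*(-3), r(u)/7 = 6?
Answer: 30096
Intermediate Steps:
r(u) = 42 (r(u) = 7*6 = 42)
A = -144 (A = (42 + 6)*(-3) = 48*(-3) = -144)
(((-64 + 162) + 70) - 377)*A = (((-64 + 162) + 70) - 377)*(-144) = ((98 + 70) - 377)*(-144) = (168 - 377)*(-144) = -209*(-144) = 30096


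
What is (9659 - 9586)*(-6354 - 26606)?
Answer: -2406080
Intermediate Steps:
(9659 - 9586)*(-6354 - 26606) = 73*(-32960) = -2406080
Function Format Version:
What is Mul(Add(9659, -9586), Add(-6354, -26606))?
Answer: -2406080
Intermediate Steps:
Mul(Add(9659, -9586), Add(-6354, -26606)) = Mul(73, -32960) = -2406080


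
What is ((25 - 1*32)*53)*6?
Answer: -2226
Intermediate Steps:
((25 - 1*32)*53)*6 = ((25 - 32)*53)*6 = -7*53*6 = -371*6 = -2226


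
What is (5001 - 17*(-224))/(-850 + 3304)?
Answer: 8809/2454 ≈ 3.5896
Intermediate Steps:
(5001 - 17*(-224))/(-850 + 3304) = (5001 + 3808)/2454 = 8809*(1/2454) = 8809/2454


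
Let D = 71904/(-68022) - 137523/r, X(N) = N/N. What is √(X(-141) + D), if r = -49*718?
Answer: 19*√34641880083582/56979762 ≈ 1.9626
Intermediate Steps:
X(N) = 1
r = -35182
D = 1137477163/398858334 (D = 71904/(-68022) - 137523/(-35182) = 71904*(-1/68022) - 137523*(-1/35182) = -11984/11337 + 137523/35182 = 1137477163/398858334 ≈ 2.8518)
√(X(-141) + D) = √(1 + 1137477163/398858334) = √(1536335497/398858334) = 19*√34641880083582/56979762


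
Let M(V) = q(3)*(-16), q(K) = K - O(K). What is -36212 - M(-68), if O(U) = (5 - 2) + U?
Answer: -36260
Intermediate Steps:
O(U) = 3 + U
q(K) = -3 (q(K) = K - (3 + K) = K + (-3 - K) = -3)
M(V) = 48 (M(V) = -3*(-16) = 48)
-36212 - M(-68) = -36212 - 1*48 = -36212 - 48 = -36260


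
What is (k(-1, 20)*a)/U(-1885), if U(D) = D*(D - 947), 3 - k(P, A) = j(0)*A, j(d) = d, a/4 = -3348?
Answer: -837/111215 ≈ -0.0075260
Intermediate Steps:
a = -13392 (a = 4*(-3348) = -13392)
k(P, A) = 3 (k(P, A) = 3 - 0*A = 3 - 1*0 = 3 + 0 = 3)
U(D) = D*(-947 + D)
(k(-1, 20)*a)/U(-1885) = (3*(-13392))/((-1885*(-947 - 1885))) = -40176/((-1885*(-2832))) = -40176/5338320 = -40176*1/5338320 = -837/111215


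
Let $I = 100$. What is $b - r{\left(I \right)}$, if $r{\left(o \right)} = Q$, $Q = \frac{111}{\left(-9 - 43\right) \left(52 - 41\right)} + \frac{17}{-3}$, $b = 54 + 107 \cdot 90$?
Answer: $\frac{16627801}{1716} \approx 9689.9$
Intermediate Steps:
$b = 9684$ ($b = 54 + 9630 = 9684$)
$Q = - \frac{10057}{1716}$ ($Q = \frac{111}{\left(-52\right) 11} + 17 \left(- \frac{1}{3}\right) = \frac{111}{-572} - \frac{17}{3} = 111 \left(- \frac{1}{572}\right) - \frac{17}{3} = - \frac{111}{572} - \frac{17}{3} = - \frac{10057}{1716} \approx -5.8607$)
$r{\left(o \right)} = - \frac{10057}{1716}$
$b - r{\left(I \right)} = 9684 - - \frac{10057}{1716} = 9684 + \frac{10057}{1716} = \frac{16627801}{1716}$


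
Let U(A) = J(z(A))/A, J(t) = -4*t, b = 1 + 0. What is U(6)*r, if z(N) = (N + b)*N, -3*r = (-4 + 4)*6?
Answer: 0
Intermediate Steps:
b = 1
r = 0 (r = -(-4 + 4)*6/3 = -0*6 = -⅓*0 = 0)
z(N) = N*(1 + N) (z(N) = (N + 1)*N = (1 + N)*N = N*(1 + N))
U(A) = -4 - 4*A (U(A) = (-4*A*(1 + A))/A = -4 - 4*A)
U(6)*r = (-4 - 4*6)*0 = (-4 - 24)*0 = -28*0 = 0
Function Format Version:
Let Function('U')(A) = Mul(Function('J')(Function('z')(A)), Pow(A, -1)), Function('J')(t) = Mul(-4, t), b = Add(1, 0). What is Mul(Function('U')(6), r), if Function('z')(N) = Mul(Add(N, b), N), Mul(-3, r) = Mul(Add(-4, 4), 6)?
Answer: 0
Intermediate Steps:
b = 1
r = 0 (r = Mul(Rational(-1, 3), Mul(Add(-4, 4), 6)) = Mul(Rational(-1, 3), Mul(0, 6)) = Mul(Rational(-1, 3), 0) = 0)
Function('z')(N) = Mul(N, Add(1, N)) (Function('z')(N) = Mul(Add(N, 1), N) = Mul(Add(1, N), N) = Mul(N, Add(1, N)))
Function('U')(A) = Add(-4, Mul(-4, A)) (Function('U')(A) = Mul(Mul(-4, Mul(A, Add(1, A))), Pow(A, -1)) = Mul(Mul(-4, A, Add(1, A)), Pow(A, -1)) = Add(-4, Mul(-4, A)))
Mul(Function('U')(6), r) = Mul(Add(-4, Mul(-4, 6)), 0) = Mul(Add(-4, -24), 0) = Mul(-28, 0) = 0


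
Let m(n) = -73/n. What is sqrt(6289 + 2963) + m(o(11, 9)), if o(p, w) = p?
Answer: -73/11 + 6*sqrt(257) ≈ 89.551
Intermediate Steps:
sqrt(6289 + 2963) + m(o(11, 9)) = sqrt(6289 + 2963) - 73/11 = sqrt(9252) - 73*1/11 = 6*sqrt(257) - 73/11 = -73/11 + 6*sqrt(257)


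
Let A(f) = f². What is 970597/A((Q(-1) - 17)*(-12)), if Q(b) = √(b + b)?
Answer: 970597/(144*(17 - I*√2)²) ≈ 22.844 + 3.8272*I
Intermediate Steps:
Q(b) = √2*√b (Q(b) = √(2*b) = √2*√b)
970597/A((Q(-1) - 17)*(-12)) = 970597/(((√2*√(-1) - 17)*(-12))²) = 970597/(((√2*I - 17)*(-12))²) = 970597/(((I*√2 - 17)*(-12))²) = 970597/(((-17 + I*√2)*(-12))²) = 970597/((204 - 12*I*√2)²) = 970597/(204 - 12*I*√2)²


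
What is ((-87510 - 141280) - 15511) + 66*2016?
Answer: -111245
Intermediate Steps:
((-87510 - 141280) - 15511) + 66*2016 = (-228790 - 15511) + 133056 = -244301 + 133056 = -111245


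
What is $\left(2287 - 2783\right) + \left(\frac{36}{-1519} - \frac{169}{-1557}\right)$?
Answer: $- \frac{1172880509}{2365083} \approx -495.92$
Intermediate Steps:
$\left(2287 - 2783\right) + \left(\frac{36}{-1519} - \frac{169}{-1557}\right) = -496 + \left(36 \left(- \frac{1}{1519}\right) - - \frac{169}{1557}\right) = -496 + \left(- \frac{36}{1519} + \frac{169}{1557}\right) = -496 + \frac{200659}{2365083} = - \frac{1172880509}{2365083}$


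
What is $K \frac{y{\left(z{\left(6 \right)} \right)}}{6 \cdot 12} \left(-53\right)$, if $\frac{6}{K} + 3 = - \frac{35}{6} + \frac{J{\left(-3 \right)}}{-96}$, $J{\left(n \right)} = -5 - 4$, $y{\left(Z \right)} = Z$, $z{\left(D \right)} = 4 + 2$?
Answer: $\frac{2544}{839} \approx 3.0322$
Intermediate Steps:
$z{\left(D \right)} = 6$
$J{\left(n \right)} = -9$
$K = - \frac{576}{839}$ ($K = \frac{6}{-3 - \left(- \frac{3}{32} + \frac{35}{6}\right)} = \frac{6}{-3 - \frac{551}{96}} = \frac{6}{- \frac{839}{96}} = 6 \left(- \frac{96}{839}\right) = - \frac{576}{839} \approx -0.68653$)
$K \frac{y{\left(z{\left(6 \right)} \right)}}{6 \cdot 12} \left(-53\right) = - \frac{576 \frac{6}{6 \cdot 12}}{839} \left(-53\right) = - \frac{576 \cdot \frac{6}{72}}{839} \left(-53\right) = - \frac{576 \cdot 6 \cdot \frac{1}{72}}{839} \left(-53\right) = \left(- \frac{576}{839}\right) \frac{1}{12} \left(-53\right) = \left(- \frac{48}{839}\right) \left(-53\right) = \frac{2544}{839}$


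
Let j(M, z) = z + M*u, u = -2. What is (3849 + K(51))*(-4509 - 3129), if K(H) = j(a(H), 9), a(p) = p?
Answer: -28688328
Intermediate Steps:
j(M, z) = z - 2*M (j(M, z) = z + M*(-2) = z - 2*M)
K(H) = 9 - 2*H
(3849 + K(51))*(-4509 - 3129) = (3849 + (9 - 2*51))*(-4509 - 3129) = (3849 + (9 - 102))*(-7638) = (3849 - 93)*(-7638) = 3756*(-7638) = -28688328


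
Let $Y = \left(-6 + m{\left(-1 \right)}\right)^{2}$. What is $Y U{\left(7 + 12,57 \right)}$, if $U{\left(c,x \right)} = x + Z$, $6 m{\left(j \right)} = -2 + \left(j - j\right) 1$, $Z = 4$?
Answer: $\frac{22021}{9} \approx 2446.8$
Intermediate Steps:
$m{\left(j \right)} = - \frac{1}{3}$ ($m{\left(j \right)} = \frac{-2 + \left(j - j\right) 1}{6} = \frac{-2 + 0 \cdot 1}{6} = \frac{-2 + 0}{6} = \frac{1}{6} \left(-2\right) = - \frac{1}{3}$)
$Y = \frac{361}{9}$ ($Y = \left(-6 - \frac{1}{3}\right)^{2} = \left(- \frac{19}{3}\right)^{2} = \frac{361}{9} \approx 40.111$)
$U{\left(c,x \right)} = 4 + x$ ($U{\left(c,x \right)} = x + 4 = 4 + x$)
$Y U{\left(7 + 12,57 \right)} = \frac{361 \left(4 + 57\right)}{9} = \frac{361}{9} \cdot 61 = \frac{22021}{9}$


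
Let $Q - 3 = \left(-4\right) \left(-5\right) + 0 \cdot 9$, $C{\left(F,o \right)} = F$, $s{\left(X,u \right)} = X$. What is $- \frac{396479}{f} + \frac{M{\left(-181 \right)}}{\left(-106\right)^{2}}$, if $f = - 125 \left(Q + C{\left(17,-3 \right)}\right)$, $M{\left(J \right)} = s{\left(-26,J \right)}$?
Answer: $\frac{1113677011}{14045000} \approx 79.293$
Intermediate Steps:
$M{\left(J \right)} = -26$
$Q = 23$ ($Q = 3 + \left(\left(-4\right) \left(-5\right) + 0 \cdot 9\right) = 3 + \left(20 + 0\right) = 3 + 20 = 23$)
$f = -5000$ ($f = - 125 \left(23 + 17\right) = \left(-125\right) 40 = -5000$)
$- \frac{396479}{f} + \frac{M{\left(-181 \right)}}{\left(-106\right)^{2}} = - \frac{396479}{-5000} - \frac{26}{\left(-106\right)^{2}} = \left(-396479\right) \left(- \frac{1}{5000}\right) - \frac{26}{11236} = \frac{396479}{5000} - \frac{13}{5618} = \frac{1113677011}{14045000}$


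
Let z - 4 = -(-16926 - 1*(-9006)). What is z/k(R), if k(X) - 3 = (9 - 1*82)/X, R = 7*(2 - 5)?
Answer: 41601/34 ≈ 1223.6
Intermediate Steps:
R = -21 (R = 7*(-3) = -21)
k(X) = 3 - 73/X (k(X) = 3 + (9 - 1*82)/X = 3 + (9 - 82)/X = 3 - 73/X)
z = 7924 (z = 4 - (-16926 - 1*(-9006)) = 4 - (-16926 + 9006) = 4 - 1*(-7920) = 4 + 7920 = 7924)
z/k(R) = 7924/(3 - 73/(-21)) = 7924/(3 - 73*(-1/21)) = 7924/(3 + 73/21) = 7924/(136/21) = 7924*(21/136) = 41601/34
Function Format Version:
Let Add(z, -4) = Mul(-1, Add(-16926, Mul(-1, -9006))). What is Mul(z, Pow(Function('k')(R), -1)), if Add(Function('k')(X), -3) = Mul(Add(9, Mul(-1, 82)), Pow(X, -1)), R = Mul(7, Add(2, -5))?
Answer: Rational(41601, 34) ≈ 1223.6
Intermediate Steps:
R = -21 (R = Mul(7, -3) = -21)
Function('k')(X) = Add(3, Mul(-73, Pow(X, -1))) (Function('k')(X) = Add(3, Mul(Add(9, Mul(-1, 82)), Pow(X, -1))) = Add(3, Mul(Add(9, -82), Pow(X, -1))) = Add(3, Mul(-73, Pow(X, -1))))
z = 7924 (z = Add(4, Mul(-1, Add(-16926, Mul(-1, -9006)))) = Add(4, Mul(-1, Add(-16926, 9006))) = Add(4, Mul(-1, -7920)) = Add(4, 7920) = 7924)
Mul(z, Pow(Function('k')(R), -1)) = Mul(7924, Pow(Add(3, Mul(-73, Pow(-21, -1))), -1)) = Mul(7924, Pow(Add(3, Mul(-73, Rational(-1, 21))), -1)) = Mul(7924, Pow(Add(3, Rational(73, 21)), -1)) = Mul(7924, Pow(Rational(136, 21), -1)) = Mul(7924, Rational(21, 136)) = Rational(41601, 34)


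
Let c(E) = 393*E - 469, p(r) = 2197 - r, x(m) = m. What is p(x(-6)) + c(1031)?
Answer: 406917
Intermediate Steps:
c(E) = -469 + 393*E
p(x(-6)) + c(1031) = (2197 - 1*(-6)) + (-469 + 393*1031) = (2197 + 6) + (-469 + 405183) = 2203 + 404714 = 406917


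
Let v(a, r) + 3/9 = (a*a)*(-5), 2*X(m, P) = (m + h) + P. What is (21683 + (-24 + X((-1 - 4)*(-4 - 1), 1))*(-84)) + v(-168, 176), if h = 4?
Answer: -356044/3 ≈ -1.1868e+5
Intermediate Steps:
X(m, P) = 2 + P/2 + m/2 (X(m, P) = ((m + 4) + P)/2 = ((4 + m) + P)/2 = (4 + P + m)/2 = 2 + P/2 + m/2)
v(a, r) = -⅓ - 5*a² (v(a, r) = -⅓ + (a*a)*(-5) = -⅓ + a²*(-5) = -⅓ - 5*a²)
(21683 + (-24 + X((-1 - 4)*(-4 - 1), 1))*(-84)) + v(-168, 176) = (21683 + (-24 + (2 + (½)*1 + ((-1 - 4)*(-4 - 1))/2))*(-84)) + (-⅓ - 5*(-168)²) = (21683 + (-24 + (2 + ½ + (-5*(-5))/2))*(-84)) + (-⅓ - 5*28224) = (21683 + (-24 + (2 + ½ + (½)*25))*(-84)) + (-⅓ - 141120) = (21683 + (-24 + (2 + ½ + 25/2))*(-84)) - 423361/3 = (21683 + (-24 + 15)*(-84)) - 423361/3 = (21683 - 9*(-84)) - 423361/3 = (21683 + 756) - 423361/3 = 22439 - 423361/3 = -356044/3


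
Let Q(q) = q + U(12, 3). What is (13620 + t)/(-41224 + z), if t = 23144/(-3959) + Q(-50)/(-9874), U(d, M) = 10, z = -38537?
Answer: -88698885904/519658415221 ≈ -0.17069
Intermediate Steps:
Q(q) = 10 + q (Q(q) = q + 10 = 10 + q)
t = -114182748/19545583 (t = 23144/(-3959) + (10 - 50)/(-9874) = 23144*(-1/3959) - 40*(-1/9874) = -23144/3959 + 20/4937 = -114182748/19545583 ≈ -5.8419)
(13620 + t)/(-41224 + z) = (13620 - 114182748/19545583)/(-41224 - 38537) = (266096657712/19545583)/(-79761) = (266096657712/19545583)*(-1/79761) = -88698885904/519658415221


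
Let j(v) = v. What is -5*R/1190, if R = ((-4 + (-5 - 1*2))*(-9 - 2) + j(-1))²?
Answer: -7200/119 ≈ -60.504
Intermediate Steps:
R = 14400 (R = ((-4 + (-5 - 1*2))*(-9 - 2) - 1)² = ((-4 + (-5 - 2))*(-11) - 1)² = ((-4 - 7)*(-11) - 1)² = (-11*(-11) - 1)² = (121 - 1)² = 120² = 14400)
-5*R/1190 = -72000/1190 = -5*1440/119 = -7200/119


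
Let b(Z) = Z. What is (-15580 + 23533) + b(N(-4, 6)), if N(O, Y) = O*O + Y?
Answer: 7975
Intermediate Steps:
N(O, Y) = Y + O² (N(O, Y) = O² + Y = Y + O²)
(-15580 + 23533) + b(N(-4, 6)) = (-15580 + 23533) + (6 + (-4)²) = 7953 + (6 + 16) = 7953 + 22 = 7975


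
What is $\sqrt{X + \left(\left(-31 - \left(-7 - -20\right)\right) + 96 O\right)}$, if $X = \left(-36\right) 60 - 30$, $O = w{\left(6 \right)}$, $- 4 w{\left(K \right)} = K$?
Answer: $i \sqrt{2378} \approx 48.765 i$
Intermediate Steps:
$w{\left(K \right)} = - \frac{K}{4}$
$O = - \frac{3}{2}$ ($O = \left(- \frac{1}{4}\right) 6 = - \frac{3}{2} \approx -1.5$)
$X = -2190$ ($X = -2160 - 30 = -2190$)
$\sqrt{X + \left(\left(-31 - \left(-7 - -20\right)\right) + 96 O\right)} = \sqrt{-2190 + \left(\left(-31 - \left(-7 - -20\right)\right) + 96 \left(- \frac{3}{2}\right)\right)} = \sqrt{-2190 - 188} = \sqrt{-2378} = i \sqrt{2378}$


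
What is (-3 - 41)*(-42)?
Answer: 1848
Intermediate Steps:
(-3 - 41)*(-42) = -44*(-42) = 1848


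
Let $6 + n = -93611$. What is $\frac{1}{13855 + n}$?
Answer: $- \frac{1}{79762} \approx -1.2537 \cdot 10^{-5}$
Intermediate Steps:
$n = -93617$ ($n = -6 - 93611 = -93617$)
$\frac{1}{13855 + n} = \frac{1}{13855 - 93617} = \frac{1}{-79762} = - \frac{1}{79762}$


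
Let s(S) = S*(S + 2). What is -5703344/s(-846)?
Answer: -712918/89253 ≈ -7.9876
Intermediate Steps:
s(S) = S*(2 + S)
-5703344/s(-846) = -5703344*(-1/(846*(2 - 846))) = -5703344/((-846*(-844))) = -5703344/714024 = -5703344*1/714024 = -712918/89253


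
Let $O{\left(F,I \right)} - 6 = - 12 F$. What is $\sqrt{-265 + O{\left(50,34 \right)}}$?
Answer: $i \sqrt{859} \approx 29.309 i$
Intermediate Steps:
$O{\left(F,I \right)} = 6 - 12 F$
$\sqrt{-265 + O{\left(50,34 \right)}} = \sqrt{-265 + \left(6 - 600\right)} = \sqrt{-265 - 594} = \sqrt{-859} = i \sqrt{859}$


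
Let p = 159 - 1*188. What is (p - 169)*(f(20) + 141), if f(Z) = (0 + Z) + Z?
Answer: -35838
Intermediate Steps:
p = -29 (p = 159 - 188 = -29)
f(Z) = 2*Z (f(Z) = Z + Z = 2*Z)
(p - 169)*(f(20) + 141) = (-29 - 169)*(2*20 + 141) = -198*(40 + 141) = -198*181 = -35838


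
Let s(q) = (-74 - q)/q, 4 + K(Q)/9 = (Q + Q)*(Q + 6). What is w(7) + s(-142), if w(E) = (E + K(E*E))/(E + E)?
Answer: 3441675/994 ≈ 3462.4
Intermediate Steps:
K(Q) = -36 + 18*Q*(6 + Q) (K(Q) = -36 + 9*((Q + Q)*(Q + 6)) = -36 + 9*((2*Q)*(6 + Q)) = -36 + 9*(2*Q*(6 + Q)) = -36 + 18*Q*(6 + Q))
s(q) = (-74 - q)/q
w(E) = (-36 + E + 18*E⁴ + 108*E²)/(2*E) (w(E) = (E + (-36 + 18*(E*E)² + 108*(E*E)))/(E + E) = (E + (-36 + 18*(E²)² + 108*E²))/((2*E)) = (E + (-36 + 18*E⁴ + 108*E²))*(1/(2*E)) = (-36 + E + 18*E⁴ + 108*E²)*(1/(2*E)) = (-36 + E + 18*E⁴ + 108*E²)/(2*E))
w(7) + s(-142) = (½ - 18/7 + 9*7³ + 54*7) + (-74 - 1*(-142))/(-142) = (½ - 18*⅐ + 9*343 + 378) - (-74 + 142)/142 = (½ - 18/7 + 3087 + 378) - 1/142*68 = 48481/14 - 34/71 = 3441675/994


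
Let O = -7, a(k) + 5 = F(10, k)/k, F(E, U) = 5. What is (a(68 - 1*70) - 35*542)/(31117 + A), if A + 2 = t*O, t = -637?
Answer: -37955/71148 ≈ -0.53347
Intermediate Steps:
a(k) = -5 + 5/k
A = 4457 (A = -2 - 637*(-7) = -2 + 4459 = 4457)
(a(68 - 1*70) - 35*542)/(31117 + A) = ((-5 + 5/(68 - 1*70)) - 35*542)/(31117 + 4457) = ((-5 + 5/(68 - 70)) - 18970)/35574 = ((-5 + 5/(-2)) - 18970)*(1/35574) = ((-5 + 5*(-1/2)) - 18970)*(1/35574) = ((-5 - 5/2) - 18970)*(1/35574) = (-15/2 - 18970)*(1/35574) = -37955/2*1/35574 = -37955/71148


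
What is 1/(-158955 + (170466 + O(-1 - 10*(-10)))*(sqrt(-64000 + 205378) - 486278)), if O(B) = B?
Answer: -122877283/10191701913912028309 - 11371*sqrt(141378)/458626586126041273905 ≈ -1.2066e-11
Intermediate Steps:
1/(-158955 + (170466 + O(-1 - 10*(-10)))*(sqrt(-64000 + 205378) - 486278)) = 1/(-158955 + (170466 + (-1 - 10*(-10)))*(sqrt(-64000 + 205378) - 486278)) = 1/(-158955 + (170466 + (-1 + 100))*(sqrt(141378) - 486278)) = 1/(-158955 + (170466 + 99)*(-486278 + sqrt(141378))) = 1/(-158955 + 170565*(-486278 + sqrt(141378))) = 1/(-158955 + (-82942007070 + 170565*sqrt(141378))) = 1/(-82942166025 + 170565*sqrt(141378))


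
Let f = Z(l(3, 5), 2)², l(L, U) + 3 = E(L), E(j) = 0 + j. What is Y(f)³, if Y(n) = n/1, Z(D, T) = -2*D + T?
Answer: 64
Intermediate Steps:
E(j) = j
l(L, U) = -3 + L
Z(D, T) = T - 2*D
f = 4 (f = (2 - 2*(-3 + 3))² = (2 - 2*0)² = (2 + 0)² = 2² = 4)
Y(n) = n (Y(n) = n*1 = n)
Y(f)³ = 4³ = 64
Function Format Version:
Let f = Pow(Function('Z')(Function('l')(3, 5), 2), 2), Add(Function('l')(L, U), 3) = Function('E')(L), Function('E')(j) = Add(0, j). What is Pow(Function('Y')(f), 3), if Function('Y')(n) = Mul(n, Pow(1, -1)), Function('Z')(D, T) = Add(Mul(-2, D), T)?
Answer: 64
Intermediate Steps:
Function('E')(j) = j
Function('l')(L, U) = Add(-3, L)
Function('Z')(D, T) = Add(T, Mul(-2, D))
f = 4 (f = Pow(Add(2, Mul(-2, Add(-3, 3))), 2) = Pow(Add(2, Mul(-2, 0)), 2) = Pow(Add(2, 0), 2) = Pow(2, 2) = 4)
Function('Y')(n) = n (Function('Y')(n) = Mul(n, 1) = n)
Pow(Function('Y')(f), 3) = Pow(4, 3) = 64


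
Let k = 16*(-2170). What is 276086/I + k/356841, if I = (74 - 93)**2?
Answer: 3177621626/4155471 ≈ 764.68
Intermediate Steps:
k = -34720
I = 361 (I = (-19)**2 = 361)
276086/I + k/356841 = 276086/361 - 34720/356841 = 276086*(1/361) - 34720*1/356841 = 276086/361 - 1120/11511 = 3177621626/4155471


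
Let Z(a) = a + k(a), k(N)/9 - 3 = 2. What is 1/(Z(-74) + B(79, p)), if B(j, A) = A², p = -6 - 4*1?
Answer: 1/71 ≈ 0.014085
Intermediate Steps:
k(N) = 45 (k(N) = 27 + 9*2 = 27 + 18 = 45)
p = -10 (p = -6 - 4 = -10)
Z(a) = 45 + a (Z(a) = a + 45 = 45 + a)
1/(Z(-74) + B(79, p)) = 1/((45 - 74) + (-10)²) = 1/(-29 + 100) = 1/71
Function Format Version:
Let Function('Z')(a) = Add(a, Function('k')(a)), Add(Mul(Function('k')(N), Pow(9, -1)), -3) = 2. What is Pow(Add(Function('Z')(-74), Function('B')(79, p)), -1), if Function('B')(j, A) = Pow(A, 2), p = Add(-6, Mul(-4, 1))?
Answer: Rational(1, 71) ≈ 0.014085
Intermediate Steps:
Function('k')(N) = 45 (Function('k')(N) = Add(27, Mul(9, 2)) = Add(27, 18) = 45)
p = -10 (p = Add(-6, -4) = -10)
Function('Z')(a) = Add(45, a) (Function('Z')(a) = Add(a, 45) = Add(45, a))
Pow(Add(Function('Z')(-74), Function('B')(79, p)), -1) = Pow(Add(Add(45, -74), Pow(-10, 2)), -1) = Pow(Add(-29, 100), -1) = Pow(71, -1) = Rational(1, 71)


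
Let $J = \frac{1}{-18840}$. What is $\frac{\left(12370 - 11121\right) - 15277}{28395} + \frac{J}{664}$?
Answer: $- \frac{779941963}{1578731712} \approx -0.49403$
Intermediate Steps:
$J = - \frac{1}{18840} \approx -5.3079 \cdot 10^{-5}$
$\frac{\left(12370 - 11121\right) - 15277}{28395} + \frac{J}{664} = \frac{\left(12370 - 11121\right) - 15277}{28395} - \frac{1}{18840 \cdot 664} = \left(1249 - 15277\right) \frac{1}{28395} - \frac{1}{12509760} = \left(-14028\right) \frac{1}{28395} - \frac{1}{12509760} = - \frac{4676}{9465} - \frac{1}{12509760} = - \frac{779941963}{1578731712}$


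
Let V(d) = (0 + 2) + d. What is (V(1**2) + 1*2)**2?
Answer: 25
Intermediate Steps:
V(d) = 2 + d
(V(1**2) + 1*2)**2 = ((2 + 1**2) + 1*2)**2 = ((2 + 1) + 2)**2 = (3 + 2)**2 = 5**2 = 25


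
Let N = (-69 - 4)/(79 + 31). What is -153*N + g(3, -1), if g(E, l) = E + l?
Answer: 11389/110 ≈ 103.54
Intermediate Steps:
N = -73/110 ≈ -0.66364
-153*N + g(3, -1) = -153*(-73/110) + (3 - 1) = 11169/110 + 2 = 11389/110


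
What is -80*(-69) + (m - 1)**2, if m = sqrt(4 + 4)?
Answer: 5529 - 4*sqrt(2) ≈ 5523.3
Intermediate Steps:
m = 2*sqrt(2) (m = sqrt(8) = 2*sqrt(2) ≈ 2.8284)
-80*(-69) + (m - 1)**2 = -80*(-69) + (2*sqrt(2) - 1)**2 = 5520 + (-1 + 2*sqrt(2))**2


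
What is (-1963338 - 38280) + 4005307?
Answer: 2003689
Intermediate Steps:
(-1963338 - 38280) + 4005307 = -2001618 + 4005307 = 2003689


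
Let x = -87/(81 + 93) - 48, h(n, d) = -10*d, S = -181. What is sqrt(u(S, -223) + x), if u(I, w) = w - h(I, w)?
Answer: I*sqrt(10006)/2 ≈ 50.015*I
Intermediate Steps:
u(I, w) = 11*w (u(I, w) = w - (-10)*w = w + 10*w = 11*w)
x = -97/2 (x = -87/174 - 48 = -87*1/174 - 48 = -1/2 - 48 = -97/2 ≈ -48.500)
sqrt(u(S, -223) + x) = sqrt(11*(-223) - 97/2) = sqrt(-2453 - 97/2) = sqrt(-5003/2) = I*sqrt(10006)/2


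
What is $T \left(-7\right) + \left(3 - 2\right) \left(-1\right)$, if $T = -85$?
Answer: $594$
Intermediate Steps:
$T \left(-7\right) + \left(3 - 2\right) \left(-1\right) = \left(-85\right) \left(-7\right) + \left(3 - 2\right) \left(-1\right) = 595 + 1 \left(-1\right) = 595 - 1 = 594$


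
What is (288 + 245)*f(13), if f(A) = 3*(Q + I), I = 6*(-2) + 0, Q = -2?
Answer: -22386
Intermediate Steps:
I = -12 (I = -12 + 0 = -12)
f(A) = -42 (f(A) = 3*(-2 - 12) = 3*(-14) = -42)
(288 + 245)*f(13) = (288 + 245)*(-42) = 533*(-42) = -22386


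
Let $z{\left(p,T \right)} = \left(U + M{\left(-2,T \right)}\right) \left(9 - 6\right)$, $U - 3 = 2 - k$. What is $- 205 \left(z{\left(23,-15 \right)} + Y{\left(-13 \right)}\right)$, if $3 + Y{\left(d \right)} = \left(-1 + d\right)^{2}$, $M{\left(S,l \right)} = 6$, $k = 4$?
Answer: $-43870$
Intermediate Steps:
$U = 1$ ($U = 3 + \left(2 - 4\right) = 3 - 2 = 1$)
$Y{\left(d \right)} = -3 + \left(-1 + d\right)^{2}$
$z{\left(p,T \right)} = 21$ ($z{\left(p,T \right)} = \left(1 + 6\right) \left(9 - 6\right) = 7 \cdot 3 = 21$)
$- 205 \left(z{\left(23,-15 \right)} + Y{\left(-13 \right)}\right) = - 205 \left(21 - \left(3 - \left(-1 - 13\right)^{2}\right)\right) = - 205 \left(21 - \left(3 - \left(-14\right)^{2}\right)\right) = - 205 \left(21 + \left(-3 + 196\right)\right) = - 205 \left(21 + 193\right) = \left(-205\right) 214 = -43870$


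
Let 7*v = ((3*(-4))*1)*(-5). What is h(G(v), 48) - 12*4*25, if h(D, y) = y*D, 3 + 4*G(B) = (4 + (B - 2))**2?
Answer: 5148/49 ≈ 105.06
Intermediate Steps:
v = 60/7 (v = (((3*(-4))*1)*(-5))/7 = (-12*1*(-5))/7 = (-12*(-5))/7 = (1/7)*60 = 60/7 ≈ 8.5714)
G(B) = -3/4 + (2 + B)**2/4 (G(B) = -3/4 + (4 + (B - 2))**2/4 = -3/4 + (4 + (-2 + B))**2/4 = -3/4 + (2 + B)**2/4)
h(D, y) = D*y
h(G(v), 48) - 12*4*25 = (-3/4 + (2 + 60/7)**2/4)*48 - 12*4*25 = (-3/4 + (74/7)**2/4)*48 - 48*25 = (-3/4 + (1/4)*(5476/49))*48 - 1200 = (-3/4 + 1369/49)*48 - 1200 = (5329/196)*48 - 1200 = 63948/49 - 1200 = 5148/49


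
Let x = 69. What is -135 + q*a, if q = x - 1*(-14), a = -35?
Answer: -3040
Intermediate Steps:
q = 83 (q = 69 - 1*(-14) = 69 + 14 = 83)
-135 + q*a = -135 + 83*(-35) = -135 - 2905 = -3040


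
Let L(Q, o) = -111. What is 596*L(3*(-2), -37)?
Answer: -66156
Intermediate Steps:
596*L(3*(-2), -37) = 596*(-111) = -66156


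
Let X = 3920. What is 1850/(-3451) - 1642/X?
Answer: -922753/966280 ≈ -0.95495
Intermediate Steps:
1850/(-3451) - 1642/X = 1850/(-3451) - 1642/3920 = 1850*(-1/3451) - 1642*1/3920 = -1850/3451 - 821/1960 = -922753/966280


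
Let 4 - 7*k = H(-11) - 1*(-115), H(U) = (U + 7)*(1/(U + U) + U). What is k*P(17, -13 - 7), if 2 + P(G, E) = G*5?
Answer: -141681/77 ≈ -1840.0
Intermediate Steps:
H(U) = (7 + U)*(U + 1/(2*U)) (H(U) = (7 + U)*(1/(2*U) + U) = (7 + U)*(U + 1/(2*U)))
P(G, E) = -2 + 5*G (P(G, E) = -2 + G*5 = -2 + 5*G)
k = -1707/77 (k = 4/7 - ((½ + (-11)² + 7*(-11) + (7/2)/(-11)) - 1*(-115))/7 = 4/7 - ((½ + 121 - 77 + (7/2)*(-1/11)) + 115)/7 = 4/7 - ((½ + 121 - 77 - 7/22) + 115)/7 = 4/7 - (486/11 + 115)/7 = 4/7 - ⅐*1751/11 = 4/7 - 1751/77 = -1707/77 ≈ -22.169)
k*P(17, -13 - 7) = -1707*(-2 + 5*17)/77 = -1707*(-2 + 85)/77 = -1707/77*83 = -141681/77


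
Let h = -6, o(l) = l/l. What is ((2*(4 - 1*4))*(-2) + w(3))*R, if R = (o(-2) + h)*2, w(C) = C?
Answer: -30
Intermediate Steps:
o(l) = 1
R = -10 (R = (1 - 6)*2 = -5*2 = -10)
((2*(4 - 1*4))*(-2) + w(3))*R = ((2*(4 - 1*4))*(-2) + 3)*(-10) = ((2*(4 - 4))*(-2) + 3)*(-10) = ((2*0)*(-2) + 3)*(-10) = (0*(-2) + 3)*(-10) = (0 + 3)*(-10) = 3*(-10) = -30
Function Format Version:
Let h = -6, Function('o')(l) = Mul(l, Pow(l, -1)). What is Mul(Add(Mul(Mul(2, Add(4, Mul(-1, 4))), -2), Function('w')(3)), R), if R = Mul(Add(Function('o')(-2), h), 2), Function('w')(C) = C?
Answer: -30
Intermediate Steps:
Function('o')(l) = 1
R = -10 (R = Mul(Add(1, -6), 2) = Mul(-5, 2) = -10)
Mul(Add(Mul(Mul(2, Add(4, Mul(-1, 4))), -2), Function('w')(3)), R) = Mul(Add(Mul(Mul(2, Add(4, Mul(-1, 4))), -2), 3), -10) = Mul(Add(Mul(Mul(2, Add(4, -4)), -2), 3), -10) = Mul(Add(Mul(Mul(2, 0), -2), 3), -10) = Mul(Add(Mul(0, -2), 3), -10) = Mul(Add(0, 3), -10) = Mul(3, -10) = -30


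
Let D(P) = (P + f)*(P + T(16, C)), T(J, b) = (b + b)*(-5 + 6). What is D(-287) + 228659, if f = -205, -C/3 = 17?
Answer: 420047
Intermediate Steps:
C = -51 (C = -3*17 = -51)
T(J, b) = 2*b (T(J, b) = (2*b)*1 = 2*b)
D(P) = (-205 + P)*(-102 + P) (D(P) = (P - 205)*(P + 2*(-51)) = (-205 + P)*(P - 102) = (-205 + P)*(-102 + P))
D(-287) + 228659 = (20910 + (-287)² - 307*(-287)) + 228659 = (20910 + 82369 + 88109) + 228659 = 191388 + 228659 = 420047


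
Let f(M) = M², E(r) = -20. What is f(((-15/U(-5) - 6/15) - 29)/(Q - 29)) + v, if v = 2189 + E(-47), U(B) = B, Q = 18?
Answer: 54369/25 ≈ 2174.8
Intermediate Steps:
v = 2169 (v = 2189 - 20 = 2169)
f(((-15/U(-5) - 6/15) - 29)/(Q - 29)) + v = (((-15/(-5) - 6/15) - 29)/(18 - 29))² + 2169 = (((-15*(-⅕) - 6*1/15) - 29)/(-11))² + 2169 = (((3 - ⅖) - 29)*(-1/11))² + 2169 = ((13/5 - 29)*(-1/11))² + 2169 = (-132/5*(-1/11))² + 2169 = (12/5)² + 2169 = 144/25 + 2169 = 54369/25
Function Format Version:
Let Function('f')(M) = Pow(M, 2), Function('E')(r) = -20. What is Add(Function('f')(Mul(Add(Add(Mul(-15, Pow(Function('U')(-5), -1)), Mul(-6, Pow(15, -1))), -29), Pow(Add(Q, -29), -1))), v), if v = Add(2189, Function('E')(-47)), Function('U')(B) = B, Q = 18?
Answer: Rational(54369, 25) ≈ 2174.8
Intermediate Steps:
v = 2169 (v = Add(2189, -20) = 2169)
Add(Function('f')(Mul(Add(Add(Mul(-15, Pow(Function('U')(-5), -1)), Mul(-6, Pow(15, -1))), -29), Pow(Add(Q, -29), -1))), v) = Add(Pow(Mul(Add(Add(Mul(-15, Pow(-5, -1)), Mul(-6, Pow(15, -1))), -29), Pow(Add(18, -29), -1)), 2), 2169) = Add(Pow(Mul(Add(Add(Mul(-15, Rational(-1, 5)), Mul(-6, Rational(1, 15))), -29), Pow(-11, -1)), 2), 2169) = Add(Pow(Mul(Add(Add(3, Rational(-2, 5)), -29), Rational(-1, 11)), 2), 2169) = Add(Pow(Mul(Add(Rational(13, 5), -29), Rational(-1, 11)), 2), 2169) = Add(Pow(Mul(Rational(-132, 5), Rational(-1, 11)), 2), 2169) = Add(Pow(Rational(12, 5), 2), 2169) = Add(Rational(144, 25), 2169) = Rational(54369, 25)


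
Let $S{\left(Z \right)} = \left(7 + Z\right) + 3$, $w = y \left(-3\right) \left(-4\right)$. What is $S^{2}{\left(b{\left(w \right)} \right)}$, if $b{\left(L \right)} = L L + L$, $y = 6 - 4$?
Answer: $372100$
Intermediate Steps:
$y = 2$ ($y = 6 - 4 = 2$)
$w = 24$ ($w = 2 \left(-3\right) \left(-4\right) = \left(-6\right) \left(-4\right) = 24$)
$b{\left(L \right)} = L + L^{2}$ ($b{\left(L \right)} = L^{2} + L = L + L^{2}$)
$S{\left(Z \right)} = 10 + Z$
$S^{2}{\left(b{\left(w \right)} \right)} = \left(10 + 24 \left(1 + 24\right)\right)^{2} = \left(10 + 24 \cdot 25\right)^{2} = \left(10 + 600\right)^{2} = 610^{2} = 372100$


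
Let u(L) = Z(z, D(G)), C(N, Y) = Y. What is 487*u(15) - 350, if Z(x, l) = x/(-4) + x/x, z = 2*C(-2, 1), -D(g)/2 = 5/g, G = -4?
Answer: -213/2 ≈ -106.50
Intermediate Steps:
D(g) = -10/g
z = 2 (z = 2*1 = 2)
Z(x, l) = 1 - x/4 (Z(x, l) = x*(-¼) + 1 = -x/4 + 1 = 1 - x/4)
u(L) = ½ (u(L) = 1 - ¼*2 = 1 - ½ = ½)
487*u(15) - 350 = 487*(½) - 350 = 487/2 - 350 = -213/2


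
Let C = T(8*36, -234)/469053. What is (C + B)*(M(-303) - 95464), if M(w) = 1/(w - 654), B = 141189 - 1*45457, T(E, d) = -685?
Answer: -215912115536080181/23625459 ≈ -9.1390e+9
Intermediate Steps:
B = 95732 (B = 141189 - 45457 = 95732)
M(w) = 1/(-654 + w)
C = -685/469053 ≈ -0.0014604
(C + B)*(M(-303) - 95464) = (-685/469053 + 95732)*(1/(-654 - 303) - 95464) = 44903381111*(1/(-957) - 95464)/469053 = 44903381111*(-1/957 - 95464)/469053 = (44903381111/469053)*(-91359049/957) = -215912115536080181/23625459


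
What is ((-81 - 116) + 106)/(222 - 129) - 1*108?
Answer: -10135/93 ≈ -108.98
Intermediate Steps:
((-81 - 116) + 106)/(222 - 129) - 1*108 = (-197 + 106)/93 - 108 = -91*1/93 - 108 = -91/93 - 108 = -10135/93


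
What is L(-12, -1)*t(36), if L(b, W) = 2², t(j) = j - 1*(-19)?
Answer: 220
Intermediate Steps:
t(j) = 19 + j (t(j) = j + 19 = 19 + j)
L(b, W) = 4
L(-12, -1)*t(36) = 4*(19 + 36) = 4*55 = 220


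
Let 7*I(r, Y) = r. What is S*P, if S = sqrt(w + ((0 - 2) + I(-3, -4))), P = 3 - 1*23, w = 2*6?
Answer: -20*sqrt(469)/7 ≈ -61.875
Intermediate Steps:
I(r, Y) = r/7
w = 12
P = -20 (P = 3 - 23 = -20)
S = sqrt(469)/7 (S = sqrt(12 + ((0 - 2) + (1/7)*(-3))) = sqrt(12 + (-2 - 3/7)) = sqrt(12 - 17/7) = sqrt(67/7) = sqrt(469)/7 ≈ 3.0938)
S*P = (sqrt(469)/7)*(-20) = -20*sqrt(469)/7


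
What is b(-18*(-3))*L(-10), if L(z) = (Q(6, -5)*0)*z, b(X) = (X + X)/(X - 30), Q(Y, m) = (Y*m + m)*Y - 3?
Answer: 0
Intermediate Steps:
Q(Y, m) = -3 + Y*(m + Y*m) (Q(Y, m) = (m + Y*m)*Y - 3 = Y*(m + Y*m) - 3 = -3 + Y*(m + Y*m))
b(X) = 2*X/(-30 + X) (b(X) = (2*X)/(-30 + X) = 2*X/(-30 + X))
L(z) = 0 (L(z) = ((-3 + 6*(-5) - 5*6**2)*0)*z = ((-3 - 30 - 5*36)*0)*z = ((-3 - 30 - 180)*0)*z = (-213*0)*z = 0*z = 0)
b(-18*(-3))*L(-10) = (2*(-18*(-3))/(-30 - 18*(-3)))*0 = (2*54/(-30 + 54))*0 = (2*54/24)*0 = (2*54*(1/24))*0 = (9/2)*0 = 0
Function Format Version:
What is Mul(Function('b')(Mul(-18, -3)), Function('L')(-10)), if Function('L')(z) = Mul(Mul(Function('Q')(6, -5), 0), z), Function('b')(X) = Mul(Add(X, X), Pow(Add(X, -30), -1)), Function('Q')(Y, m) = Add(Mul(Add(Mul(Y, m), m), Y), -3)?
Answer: 0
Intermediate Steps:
Function('Q')(Y, m) = Add(-3, Mul(Y, Add(m, Mul(Y, m)))) (Function('Q')(Y, m) = Add(Mul(Add(m, Mul(Y, m)), Y), -3) = Add(Mul(Y, Add(m, Mul(Y, m))), -3) = Add(-3, Mul(Y, Add(m, Mul(Y, m)))))
Function('b')(X) = Mul(2, X, Pow(Add(-30, X), -1)) (Function('b')(X) = Mul(Mul(2, X), Pow(Add(-30, X), -1)) = Mul(2, X, Pow(Add(-30, X), -1)))
Function('L')(z) = 0 (Function('L')(z) = Mul(Mul(Add(-3, Mul(6, -5), Mul(-5, Pow(6, 2))), 0), z) = Mul(Mul(Add(-3, -30, Mul(-5, 36)), 0), z) = Mul(Mul(Add(-3, -30, -180), 0), z) = Mul(Mul(-213, 0), z) = Mul(0, z) = 0)
Mul(Function('b')(Mul(-18, -3)), Function('L')(-10)) = Mul(Mul(2, Mul(-18, -3), Pow(Add(-30, Mul(-18, -3)), -1)), 0) = Mul(Mul(2, 54, Pow(Add(-30, 54), -1)), 0) = Mul(Mul(2, 54, Pow(24, -1)), 0) = Mul(Mul(2, 54, Rational(1, 24)), 0) = Mul(Rational(9, 2), 0) = 0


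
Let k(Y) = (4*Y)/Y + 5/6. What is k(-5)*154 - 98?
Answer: 1939/3 ≈ 646.33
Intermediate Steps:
k(Y) = 29/6 (k(Y) = 4 + 5*(1/6) = 4 + 5/6 = 29/6)
k(-5)*154 - 98 = (29/6)*154 - 98 = 2233/3 - 98 = 1939/3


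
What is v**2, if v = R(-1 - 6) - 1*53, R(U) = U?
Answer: 3600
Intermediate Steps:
v = -60 (v = (-1 - 6) - 1*53 = -7 - 53 = -60)
v**2 = (-60)**2 = 3600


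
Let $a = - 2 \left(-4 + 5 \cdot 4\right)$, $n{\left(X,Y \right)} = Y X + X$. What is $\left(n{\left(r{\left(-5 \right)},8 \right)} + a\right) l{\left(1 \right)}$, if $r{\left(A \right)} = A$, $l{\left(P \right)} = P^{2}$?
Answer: $-77$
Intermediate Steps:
$n{\left(X,Y \right)} = X + X Y$ ($n{\left(X,Y \right)} = X Y + X = X + X Y$)
$a = -32$ ($a = - 2 \left(-4 + 20\right) = \left(-2\right) 16 = -32$)
$\left(n{\left(r{\left(-5 \right)},8 \right)} + a\right) l{\left(1 \right)} = \left(- 5 \left(1 + 8\right) - 32\right) 1^{2} = \left(\left(-5\right) 9 - 32\right) 1 = \left(-45 - 32\right) 1 = \left(-77\right) 1 = -77$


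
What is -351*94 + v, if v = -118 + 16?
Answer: -33096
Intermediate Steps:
v = -102
-351*94 + v = -351*94 - 102 = -32994 - 102 = -33096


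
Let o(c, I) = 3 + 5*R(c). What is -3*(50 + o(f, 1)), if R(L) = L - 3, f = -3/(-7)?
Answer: -843/7 ≈ -120.43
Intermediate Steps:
f = 3/7 (f = -3*(-⅐) = 3/7 ≈ 0.42857)
R(L) = -3 + L
o(c, I) = -12 + 5*c (o(c, I) = 3 + 5*(-3 + c) = 3 + (-15 + 5*c) = -12 + 5*c)
-3*(50 + o(f, 1)) = -3*(50 + (-12 + 5*(3/7))) = -3*(50 + (-12 + 15/7)) = -3*(50 - 69/7) = -3*281/7 = -843/7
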